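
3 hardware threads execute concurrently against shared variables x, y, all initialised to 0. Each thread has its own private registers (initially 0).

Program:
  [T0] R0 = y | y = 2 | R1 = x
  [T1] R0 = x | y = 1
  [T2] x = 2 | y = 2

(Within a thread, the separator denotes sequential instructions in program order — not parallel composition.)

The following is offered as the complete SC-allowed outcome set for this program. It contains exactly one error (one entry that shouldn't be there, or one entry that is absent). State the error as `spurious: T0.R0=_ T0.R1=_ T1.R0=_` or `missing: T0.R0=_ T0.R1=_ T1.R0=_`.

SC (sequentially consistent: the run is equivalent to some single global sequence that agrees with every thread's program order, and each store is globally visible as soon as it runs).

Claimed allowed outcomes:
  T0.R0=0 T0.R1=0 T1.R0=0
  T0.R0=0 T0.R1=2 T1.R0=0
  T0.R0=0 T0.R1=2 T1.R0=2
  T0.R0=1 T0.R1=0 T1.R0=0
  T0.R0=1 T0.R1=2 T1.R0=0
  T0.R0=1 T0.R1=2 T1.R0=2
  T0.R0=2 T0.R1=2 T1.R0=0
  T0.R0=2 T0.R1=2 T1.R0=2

missing: T0.R0=0 T0.R1=0 T1.R0=2

outcome vector order: (T0.R0,T0.R1,T1.R0)
[SC] allowed = {(0,0,0); (0,0,2); (0,2,0); (0,2,2); (1,0,0); (1,2,0); (1,2,2); (2,2,0); (2,2,2)}
SC∖claimed = {(0,0,2)}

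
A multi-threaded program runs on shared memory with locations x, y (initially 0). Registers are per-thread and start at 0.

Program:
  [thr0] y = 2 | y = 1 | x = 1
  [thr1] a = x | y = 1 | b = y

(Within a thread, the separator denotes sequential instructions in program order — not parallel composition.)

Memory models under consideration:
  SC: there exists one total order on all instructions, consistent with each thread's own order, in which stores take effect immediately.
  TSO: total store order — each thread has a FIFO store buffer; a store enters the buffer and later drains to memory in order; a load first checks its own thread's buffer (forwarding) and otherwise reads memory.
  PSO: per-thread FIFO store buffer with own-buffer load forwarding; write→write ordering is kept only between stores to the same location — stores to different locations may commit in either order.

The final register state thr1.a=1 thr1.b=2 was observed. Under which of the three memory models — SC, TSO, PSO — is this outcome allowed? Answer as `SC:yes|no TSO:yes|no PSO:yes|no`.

SC:no TSO:no PSO:yes

outcome vector order: (thr1.a,thr1.b)
under SC → <0 1>, <0 2>, <1 1>
under TSO → <0 1>, <0 2>, <1 1>
under PSO → <0 1>, <0 2>, <1 1>, <1 2>
target <1 2> ∈ {PSO}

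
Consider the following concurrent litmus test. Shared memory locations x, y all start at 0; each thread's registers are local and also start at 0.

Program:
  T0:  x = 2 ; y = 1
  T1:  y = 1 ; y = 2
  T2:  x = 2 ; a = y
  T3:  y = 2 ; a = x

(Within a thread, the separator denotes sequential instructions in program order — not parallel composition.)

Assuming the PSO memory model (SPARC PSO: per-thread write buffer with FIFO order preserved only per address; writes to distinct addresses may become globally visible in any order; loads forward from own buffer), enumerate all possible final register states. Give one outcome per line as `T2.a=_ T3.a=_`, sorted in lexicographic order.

T2.a=0 T3.a=0
T2.a=0 T3.a=2
T2.a=1 T3.a=0
T2.a=1 T3.a=2
T2.a=2 T3.a=0
T2.a=2 T3.a=2

outcome vector order: (T2.a,T3.a)
|PSO outcomes| = 6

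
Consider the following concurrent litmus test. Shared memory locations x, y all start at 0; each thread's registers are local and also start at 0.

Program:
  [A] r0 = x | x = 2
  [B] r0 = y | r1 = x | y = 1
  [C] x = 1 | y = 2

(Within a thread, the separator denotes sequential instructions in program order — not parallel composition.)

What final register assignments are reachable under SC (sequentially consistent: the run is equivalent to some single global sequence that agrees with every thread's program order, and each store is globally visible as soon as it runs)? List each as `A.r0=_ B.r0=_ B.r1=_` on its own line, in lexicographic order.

A.r0=0 B.r0=0 B.r1=0
A.r0=0 B.r0=0 B.r1=1
A.r0=0 B.r0=0 B.r1=2
A.r0=0 B.r0=2 B.r1=1
A.r0=0 B.r0=2 B.r1=2
A.r0=1 B.r0=0 B.r1=0
A.r0=1 B.r0=0 B.r1=1
A.r0=1 B.r0=0 B.r1=2
A.r0=1 B.r0=2 B.r1=1
A.r0=1 B.r0=2 B.r1=2

outcome vector order: (A.r0,B.r0,B.r1)
|SC outcomes| = 10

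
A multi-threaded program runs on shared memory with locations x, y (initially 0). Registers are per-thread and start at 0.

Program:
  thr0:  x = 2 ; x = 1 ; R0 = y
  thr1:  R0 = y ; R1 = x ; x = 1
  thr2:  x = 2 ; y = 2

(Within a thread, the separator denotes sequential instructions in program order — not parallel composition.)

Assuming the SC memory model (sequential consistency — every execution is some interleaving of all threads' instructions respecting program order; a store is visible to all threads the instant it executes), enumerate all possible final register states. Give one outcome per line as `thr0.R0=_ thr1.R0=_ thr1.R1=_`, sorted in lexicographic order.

outcome vector order: (thr0.R0,thr1.R0,thr1.R1)
|SC outcomes| = 10

thr0.R0=0 thr1.R0=0 thr1.R1=0
thr0.R0=0 thr1.R0=0 thr1.R1=1
thr0.R0=0 thr1.R0=0 thr1.R1=2
thr0.R0=0 thr1.R0=2 thr1.R1=1
thr0.R0=0 thr1.R0=2 thr1.R1=2
thr0.R0=2 thr1.R0=0 thr1.R1=0
thr0.R0=2 thr1.R0=0 thr1.R1=1
thr0.R0=2 thr1.R0=0 thr1.R1=2
thr0.R0=2 thr1.R0=2 thr1.R1=1
thr0.R0=2 thr1.R0=2 thr1.R1=2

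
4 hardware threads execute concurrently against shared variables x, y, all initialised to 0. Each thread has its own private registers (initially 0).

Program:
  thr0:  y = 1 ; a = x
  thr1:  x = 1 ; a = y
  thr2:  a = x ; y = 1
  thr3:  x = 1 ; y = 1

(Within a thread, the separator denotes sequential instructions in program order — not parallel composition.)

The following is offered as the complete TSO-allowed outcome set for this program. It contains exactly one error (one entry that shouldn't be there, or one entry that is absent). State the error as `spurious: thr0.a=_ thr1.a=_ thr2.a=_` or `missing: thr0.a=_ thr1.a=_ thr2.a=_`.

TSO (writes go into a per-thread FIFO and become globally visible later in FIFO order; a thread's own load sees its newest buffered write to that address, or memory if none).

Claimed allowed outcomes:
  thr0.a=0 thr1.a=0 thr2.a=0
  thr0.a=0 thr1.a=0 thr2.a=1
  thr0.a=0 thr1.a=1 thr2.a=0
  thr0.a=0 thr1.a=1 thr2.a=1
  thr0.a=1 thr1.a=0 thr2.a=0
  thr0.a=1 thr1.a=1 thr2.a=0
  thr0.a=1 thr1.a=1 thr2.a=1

missing: thr0.a=1 thr1.a=0 thr2.a=1

outcome vector order: (thr0.a,thr1.a,thr2.a)
TSO (8): (0,0,0), (0,0,1), (0,1,0), (0,1,1), (1,0,0), (1,0,1), (1,1,0), (1,1,1)
TSO∖claimed = {(1,0,1)}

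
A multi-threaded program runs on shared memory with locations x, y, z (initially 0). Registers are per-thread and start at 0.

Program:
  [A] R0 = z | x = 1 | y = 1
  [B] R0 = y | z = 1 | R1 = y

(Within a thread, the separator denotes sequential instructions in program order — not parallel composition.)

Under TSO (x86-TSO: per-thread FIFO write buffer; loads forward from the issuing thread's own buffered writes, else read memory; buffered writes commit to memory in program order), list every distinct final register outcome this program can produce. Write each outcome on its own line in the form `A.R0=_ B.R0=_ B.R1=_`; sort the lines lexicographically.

A.R0=0 B.R0=0 B.R1=0
A.R0=0 B.R0=0 B.R1=1
A.R0=0 B.R0=1 B.R1=1
A.R0=1 B.R0=0 B.R1=0
A.R0=1 B.R0=0 B.R1=1

outcome vector order: (A.R0,B.R0,B.R1)
|TSO outcomes| = 5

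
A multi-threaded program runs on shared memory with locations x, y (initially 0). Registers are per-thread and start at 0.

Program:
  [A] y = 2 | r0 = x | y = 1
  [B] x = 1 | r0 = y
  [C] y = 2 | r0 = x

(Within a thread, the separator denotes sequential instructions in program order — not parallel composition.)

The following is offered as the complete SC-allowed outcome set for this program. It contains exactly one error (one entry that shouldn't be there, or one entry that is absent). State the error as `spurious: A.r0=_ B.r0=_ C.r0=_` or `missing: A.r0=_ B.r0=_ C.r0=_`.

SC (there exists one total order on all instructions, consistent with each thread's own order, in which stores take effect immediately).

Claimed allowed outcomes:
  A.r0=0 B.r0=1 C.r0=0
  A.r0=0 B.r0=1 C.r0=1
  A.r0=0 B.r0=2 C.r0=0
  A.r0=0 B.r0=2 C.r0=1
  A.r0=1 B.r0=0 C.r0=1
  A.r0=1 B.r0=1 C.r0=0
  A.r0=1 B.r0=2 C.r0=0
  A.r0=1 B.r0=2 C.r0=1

outcome vector order: (A.r0,B.r0,C.r0)
under SC → 0/1/0 0/1/1 0/2/0 0/2/1 1/0/1 1/1/0 1/1/1 1/2/0 1/2/1
SC∖claimed = {1/1/1}

missing: A.r0=1 B.r0=1 C.r0=1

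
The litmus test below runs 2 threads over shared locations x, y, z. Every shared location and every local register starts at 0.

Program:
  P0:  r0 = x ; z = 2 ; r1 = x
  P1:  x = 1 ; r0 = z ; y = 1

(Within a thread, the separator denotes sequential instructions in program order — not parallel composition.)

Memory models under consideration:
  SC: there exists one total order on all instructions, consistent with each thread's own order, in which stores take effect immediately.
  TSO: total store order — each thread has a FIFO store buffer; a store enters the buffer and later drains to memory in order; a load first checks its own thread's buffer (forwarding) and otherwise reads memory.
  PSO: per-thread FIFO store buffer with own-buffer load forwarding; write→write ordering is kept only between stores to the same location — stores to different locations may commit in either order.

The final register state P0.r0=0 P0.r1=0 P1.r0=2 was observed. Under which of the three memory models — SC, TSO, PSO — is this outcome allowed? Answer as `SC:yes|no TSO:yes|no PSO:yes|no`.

outcome vector order: (P0.r0,P0.r1,P1.r0)
[SC] allowed = {002, 010, 012, 110, 112}
[TSO] allowed = {000, 002, 010, 012, 110, 112}
[PSO] allowed = {000, 002, 010, 012, 110, 112}
target 002 ∈ {SC,TSO,PSO}

SC:yes TSO:yes PSO:yes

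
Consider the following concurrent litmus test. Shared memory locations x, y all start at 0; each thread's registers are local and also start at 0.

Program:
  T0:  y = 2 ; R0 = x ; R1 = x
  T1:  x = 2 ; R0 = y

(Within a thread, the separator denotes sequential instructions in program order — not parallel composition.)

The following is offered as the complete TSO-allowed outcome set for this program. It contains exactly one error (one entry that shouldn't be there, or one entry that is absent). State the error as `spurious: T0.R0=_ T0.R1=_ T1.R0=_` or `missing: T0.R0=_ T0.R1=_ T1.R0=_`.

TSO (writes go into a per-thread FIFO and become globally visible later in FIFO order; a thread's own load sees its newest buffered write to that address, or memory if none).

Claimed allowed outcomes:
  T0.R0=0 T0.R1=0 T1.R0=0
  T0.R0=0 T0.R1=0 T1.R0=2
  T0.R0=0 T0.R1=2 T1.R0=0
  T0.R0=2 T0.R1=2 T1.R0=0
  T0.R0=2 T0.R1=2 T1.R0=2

missing: T0.R0=0 T0.R1=2 T1.R0=2

outcome vector order: (T0.R0,T0.R1,T1.R0)
TSO: 6 outcomes — {(0,0,0), (0,0,2), (0,2,0), (0,2,2), (2,2,0), (2,2,2)}
TSO∖claimed = {(0,2,2)}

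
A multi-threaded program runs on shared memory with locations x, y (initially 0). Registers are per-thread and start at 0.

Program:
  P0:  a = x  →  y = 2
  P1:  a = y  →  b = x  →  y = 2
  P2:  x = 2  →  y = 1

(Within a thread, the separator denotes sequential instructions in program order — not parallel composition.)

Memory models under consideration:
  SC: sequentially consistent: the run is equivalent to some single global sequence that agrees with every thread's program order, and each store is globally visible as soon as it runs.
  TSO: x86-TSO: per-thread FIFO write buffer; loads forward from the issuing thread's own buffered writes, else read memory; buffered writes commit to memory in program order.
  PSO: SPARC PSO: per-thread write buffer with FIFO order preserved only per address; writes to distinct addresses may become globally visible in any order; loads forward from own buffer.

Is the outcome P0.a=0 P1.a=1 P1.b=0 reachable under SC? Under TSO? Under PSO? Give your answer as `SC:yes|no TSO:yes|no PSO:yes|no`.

SC:no TSO:no PSO:yes

outcome vector order: (P0.a,P1.a,P1.b)
under SC → (0,0,0); (0,0,2); (0,1,2); (0,2,0); (0,2,2); (2,0,0); (2,0,2); (2,1,2); (2,2,2)
under TSO → (0,0,0); (0,0,2); (0,1,2); (0,2,0); (0,2,2); (2,0,0); (2,0,2); (2,1,2); (2,2,2)
under PSO → (0,0,0); (0,0,2); (0,1,0); (0,1,2); (0,2,0); (0,2,2); (2,0,0); (2,0,2); (2,1,0); (2,1,2); (2,2,2)
target (0,1,0) ∈ {PSO}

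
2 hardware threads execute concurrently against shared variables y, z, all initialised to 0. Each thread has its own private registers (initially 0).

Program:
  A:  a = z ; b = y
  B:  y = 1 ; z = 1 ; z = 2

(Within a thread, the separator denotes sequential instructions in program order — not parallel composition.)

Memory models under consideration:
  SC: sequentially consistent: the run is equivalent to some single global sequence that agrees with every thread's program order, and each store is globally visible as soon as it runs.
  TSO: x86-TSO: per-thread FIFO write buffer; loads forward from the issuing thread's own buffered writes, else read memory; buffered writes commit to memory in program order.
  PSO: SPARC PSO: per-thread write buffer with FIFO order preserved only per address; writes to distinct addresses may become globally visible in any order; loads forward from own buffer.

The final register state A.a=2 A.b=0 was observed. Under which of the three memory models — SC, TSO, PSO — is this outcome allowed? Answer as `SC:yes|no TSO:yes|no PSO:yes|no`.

outcome vector order: (A.a,A.b)
SC: 4 outcomes — {<0 0> <0 1> <1 1> <2 1>}
TSO: 4 outcomes — {<0 0> <0 1> <1 1> <2 1>}
PSO: 6 outcomes — {<0 0> <0 1> <1 0> <1 1> <2 0> <2 1>}
target <2 0> ∈ {PSO}

SC:no TSO:no PSO:yes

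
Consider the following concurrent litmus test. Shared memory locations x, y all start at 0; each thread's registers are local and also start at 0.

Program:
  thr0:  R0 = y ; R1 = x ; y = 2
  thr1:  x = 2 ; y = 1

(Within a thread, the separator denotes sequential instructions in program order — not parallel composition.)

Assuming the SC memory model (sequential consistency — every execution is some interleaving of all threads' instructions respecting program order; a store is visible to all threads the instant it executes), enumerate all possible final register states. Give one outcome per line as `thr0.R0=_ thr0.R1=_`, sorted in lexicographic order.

thr0.R0=0 thr0.R1=0
thr0.R0=0 thr0.R1=2
thr0.R0=1 thr0.R1=2

outcome vector order: (thr0.R0,thr0.R1)
|SC outcomes| = 3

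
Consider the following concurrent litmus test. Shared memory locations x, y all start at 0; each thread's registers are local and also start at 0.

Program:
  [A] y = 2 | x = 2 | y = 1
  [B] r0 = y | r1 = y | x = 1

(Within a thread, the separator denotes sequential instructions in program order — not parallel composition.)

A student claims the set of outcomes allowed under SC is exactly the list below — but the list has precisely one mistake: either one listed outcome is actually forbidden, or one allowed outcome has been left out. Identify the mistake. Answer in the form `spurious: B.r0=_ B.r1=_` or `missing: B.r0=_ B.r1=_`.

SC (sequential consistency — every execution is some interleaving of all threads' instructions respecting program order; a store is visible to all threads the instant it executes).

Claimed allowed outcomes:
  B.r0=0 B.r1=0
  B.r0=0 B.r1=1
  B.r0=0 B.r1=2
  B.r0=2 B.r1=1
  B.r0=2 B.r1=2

missing: B.r0=1 B.r1=1

outcome vector order: (B.r0,B.r1)
SC: 6 outcomes — {00, 01, 02, 11, 21, 22}
SC∖claimed = {11}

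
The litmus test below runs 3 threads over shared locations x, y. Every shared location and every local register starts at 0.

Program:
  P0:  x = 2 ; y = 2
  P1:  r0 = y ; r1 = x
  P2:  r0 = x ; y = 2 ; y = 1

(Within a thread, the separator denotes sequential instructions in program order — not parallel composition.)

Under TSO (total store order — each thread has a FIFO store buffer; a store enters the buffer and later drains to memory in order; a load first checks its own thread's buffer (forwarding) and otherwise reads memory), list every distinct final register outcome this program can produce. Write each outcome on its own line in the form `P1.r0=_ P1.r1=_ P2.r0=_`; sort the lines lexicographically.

outcome vector order: (P1.r0,P1.r1,P2.r0)
|TSO outcomes| = 10

P1.r0=0 P1.r1=0 P2.r0=0
P1.r0=0 P1.r1=0 P2.r0=2
P1.r0=0 P1.r1=2 P2.r0=0
P1.r0=0 P1.r1=2 P2.r0=2
P1.r0=1 P1.r1=0 P2.r0=0
P1.r0=1 P1.r1=2 P2.r0=0
P1.r0=1 P1.r1=2 P2.r0=2
P1.r0=2 P1.r1=0 P2.r0=0
P1.r0=2 P1.r1=2 P2.r0=0
P1.r0=2 P1.r1=2 P2.r0=2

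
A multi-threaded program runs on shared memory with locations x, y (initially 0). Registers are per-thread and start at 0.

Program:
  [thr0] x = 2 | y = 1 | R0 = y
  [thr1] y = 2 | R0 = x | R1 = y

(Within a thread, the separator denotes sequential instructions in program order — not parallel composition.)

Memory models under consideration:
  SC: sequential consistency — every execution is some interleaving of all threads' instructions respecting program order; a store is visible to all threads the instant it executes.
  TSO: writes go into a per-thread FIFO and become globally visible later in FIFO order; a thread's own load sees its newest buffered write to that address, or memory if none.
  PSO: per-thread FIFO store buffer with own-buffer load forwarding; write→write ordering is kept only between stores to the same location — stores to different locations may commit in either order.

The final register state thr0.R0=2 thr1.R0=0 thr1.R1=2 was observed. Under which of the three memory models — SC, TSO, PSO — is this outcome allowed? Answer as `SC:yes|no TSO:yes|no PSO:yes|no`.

outcome vector order: (thr0.R0,thr1.R0,thr1.R1)
under SC → (1,0,1), (1,0,2), (1,2,1), (1,2,2), (2,2,2)
under TSO → (1,0,1), (1,0,2), (1,2,1), (1,2,2), (2,0,2), (2,2,2)
under PSO → (1,0,1), (1,0,2), (1,2,1), (1,2,2), (2,0,2), (2,2,2)
target (2,0,2) ∈ {TSO,PSO}

SC:no TSO:yes PSO:yes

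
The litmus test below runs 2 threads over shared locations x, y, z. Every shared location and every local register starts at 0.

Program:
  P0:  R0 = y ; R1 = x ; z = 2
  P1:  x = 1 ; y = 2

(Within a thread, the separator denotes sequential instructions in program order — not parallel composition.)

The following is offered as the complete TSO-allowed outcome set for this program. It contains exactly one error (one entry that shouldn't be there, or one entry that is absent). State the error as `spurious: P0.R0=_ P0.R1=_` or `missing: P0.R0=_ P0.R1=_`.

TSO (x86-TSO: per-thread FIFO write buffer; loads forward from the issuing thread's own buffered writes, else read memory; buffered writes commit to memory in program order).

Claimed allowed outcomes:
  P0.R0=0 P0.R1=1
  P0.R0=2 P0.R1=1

outcome vector order: (P0.R0,P0.R1)
under TSO → (0,0); (0,1); (2,1)
TSO∖claimed = {(0,0)}

missing: P0.R0=0 P0.R1=0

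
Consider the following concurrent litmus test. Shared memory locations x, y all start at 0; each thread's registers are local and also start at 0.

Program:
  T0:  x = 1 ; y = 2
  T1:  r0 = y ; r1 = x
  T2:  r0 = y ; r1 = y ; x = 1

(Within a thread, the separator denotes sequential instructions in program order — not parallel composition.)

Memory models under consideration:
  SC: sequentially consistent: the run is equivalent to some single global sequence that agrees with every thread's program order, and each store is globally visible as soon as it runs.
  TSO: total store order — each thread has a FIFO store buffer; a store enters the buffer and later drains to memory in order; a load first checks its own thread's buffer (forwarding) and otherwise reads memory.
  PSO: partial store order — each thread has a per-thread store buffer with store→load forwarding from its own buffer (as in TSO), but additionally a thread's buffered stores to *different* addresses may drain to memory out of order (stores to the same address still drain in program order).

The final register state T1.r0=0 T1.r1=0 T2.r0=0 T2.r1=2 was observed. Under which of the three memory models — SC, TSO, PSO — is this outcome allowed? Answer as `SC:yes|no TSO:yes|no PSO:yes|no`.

SC:yes TSO:yes PSO:yes

outcome vector order: (T1.r0,T1.r1,T2.r0,T2.r1)
SC: 9 outcomes — {(0,0,0,0), (0,0,0,2), (0,0,2,2), (0,1,0,0), (0,1,0,2), (0,1,2,2), (2,1,0,0), (2,1,0,2), (2,1,2,2)}
TSO: 9 outcomes — {(0,0,0,0), (0,0,0,2), (0,0,2,2), (0,1,0,0), (0,1,0,2), (0,1,2,2), (2,1,0,0), (2,1,0,2), (2,1,2,2)}
PSO: 12 outcomes — {(0,0,0,0), (0,0,0,2), (0,0,2,2), (0,1,0,0), (0,1,0,2), (0,1,2,2), (2,0,0,0), (2,0,0,2), (2,0,2,2), (2,1,0,0), (2,1,0,2), (2,1,2,2)}
target (0,0,0,2) ∈ {SC,TSO,PSO}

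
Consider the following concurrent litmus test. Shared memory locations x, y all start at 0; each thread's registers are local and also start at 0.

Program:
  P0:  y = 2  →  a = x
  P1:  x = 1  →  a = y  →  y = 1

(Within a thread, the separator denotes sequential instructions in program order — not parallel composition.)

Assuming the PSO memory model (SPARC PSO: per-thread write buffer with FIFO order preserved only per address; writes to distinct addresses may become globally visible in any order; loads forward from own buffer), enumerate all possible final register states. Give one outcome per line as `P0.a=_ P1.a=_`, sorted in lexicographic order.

P0.a=0 P1.a=0
P0.a=0 P1.a=2
P0.a=1 P1.a=0
P0.a=1 P1.a=2

outcome vector order: (P0.a,P1.a)
|PSO outcomes| = 4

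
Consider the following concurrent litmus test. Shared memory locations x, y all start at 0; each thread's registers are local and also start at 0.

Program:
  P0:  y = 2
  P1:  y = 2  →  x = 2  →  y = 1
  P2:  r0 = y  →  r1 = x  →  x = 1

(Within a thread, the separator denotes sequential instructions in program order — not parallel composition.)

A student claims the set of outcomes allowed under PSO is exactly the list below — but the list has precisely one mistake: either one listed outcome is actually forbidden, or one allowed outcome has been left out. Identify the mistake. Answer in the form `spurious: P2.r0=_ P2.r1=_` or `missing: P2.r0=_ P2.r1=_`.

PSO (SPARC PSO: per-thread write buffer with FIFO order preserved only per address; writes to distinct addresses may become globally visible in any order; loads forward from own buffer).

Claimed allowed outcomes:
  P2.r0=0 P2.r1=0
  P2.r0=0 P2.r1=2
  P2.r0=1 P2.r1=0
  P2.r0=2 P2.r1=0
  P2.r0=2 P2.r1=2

outcome vector order: (P2.r0,P2.r1)
PSO (6): 00; 02; 10; 12; 20; 22
PSO∖claimed = {12}

missing: P2.r0=1 P2.r1=2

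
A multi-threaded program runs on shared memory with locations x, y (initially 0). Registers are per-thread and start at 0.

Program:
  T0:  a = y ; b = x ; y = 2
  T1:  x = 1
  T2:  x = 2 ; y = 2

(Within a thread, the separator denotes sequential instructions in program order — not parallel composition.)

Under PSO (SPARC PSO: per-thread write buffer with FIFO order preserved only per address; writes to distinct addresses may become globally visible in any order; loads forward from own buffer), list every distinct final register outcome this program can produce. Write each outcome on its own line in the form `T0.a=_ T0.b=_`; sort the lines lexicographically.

T0.a=0 T0.b=0
T0.a=0 T0.b=1
T0.a=0 T0.b=2
T0.a=2 T0.b=0
T0.a=2 T0.b=1
T0.a=2 T0.b=2

outcome vector order: (T0.a,T0.b)
|PSO outcomes| = 6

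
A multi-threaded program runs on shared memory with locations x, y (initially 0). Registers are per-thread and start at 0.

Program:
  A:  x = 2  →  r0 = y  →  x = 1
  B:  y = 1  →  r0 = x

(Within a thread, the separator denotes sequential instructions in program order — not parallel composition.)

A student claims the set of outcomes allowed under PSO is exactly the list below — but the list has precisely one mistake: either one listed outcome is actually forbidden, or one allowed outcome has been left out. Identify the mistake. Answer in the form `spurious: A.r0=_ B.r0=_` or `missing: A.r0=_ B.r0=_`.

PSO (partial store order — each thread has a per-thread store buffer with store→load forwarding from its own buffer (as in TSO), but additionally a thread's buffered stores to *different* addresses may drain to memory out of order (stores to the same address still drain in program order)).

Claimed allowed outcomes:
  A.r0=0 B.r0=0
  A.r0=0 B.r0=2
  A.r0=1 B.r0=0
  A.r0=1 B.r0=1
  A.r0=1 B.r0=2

outcome vector order: (A.r0,B.r0)
[PSO] allowed = {(0,0), (0,1), (0,2), (1,0), (1,1), (1,2)}
PSO∖claimed = {(0,1)}

missing: A.r0=0 B.r0=1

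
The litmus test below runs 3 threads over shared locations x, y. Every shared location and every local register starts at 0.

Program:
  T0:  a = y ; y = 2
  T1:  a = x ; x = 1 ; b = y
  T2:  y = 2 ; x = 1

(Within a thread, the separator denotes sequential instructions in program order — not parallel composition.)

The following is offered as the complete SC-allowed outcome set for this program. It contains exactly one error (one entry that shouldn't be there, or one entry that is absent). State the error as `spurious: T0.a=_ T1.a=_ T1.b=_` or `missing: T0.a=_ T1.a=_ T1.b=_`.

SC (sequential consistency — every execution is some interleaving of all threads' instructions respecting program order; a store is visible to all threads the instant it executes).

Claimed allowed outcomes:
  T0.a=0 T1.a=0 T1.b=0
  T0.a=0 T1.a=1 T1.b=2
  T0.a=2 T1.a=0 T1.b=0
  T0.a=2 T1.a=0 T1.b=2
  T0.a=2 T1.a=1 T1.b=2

outcome vector order: (T0.a,T1.a,T1.b)
[SC] allowed = {<0 0 0> <0 0 2> <0 1 2> <2 0 0> <2 0 2> <2 1 2>}
SC∖claimed = {<0 0 2>}

missing: T0.a=0 T1.a=0 T1.b=2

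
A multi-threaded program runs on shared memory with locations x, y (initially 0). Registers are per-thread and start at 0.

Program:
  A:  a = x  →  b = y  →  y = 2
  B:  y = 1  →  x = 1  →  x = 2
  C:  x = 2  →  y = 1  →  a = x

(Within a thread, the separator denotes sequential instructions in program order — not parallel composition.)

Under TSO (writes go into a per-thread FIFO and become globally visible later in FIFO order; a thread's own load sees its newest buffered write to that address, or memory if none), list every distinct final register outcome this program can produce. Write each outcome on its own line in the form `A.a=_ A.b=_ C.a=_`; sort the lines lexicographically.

outcome vector order: (A.a,A.b,C.a)
|TSO outcomes| = 10

A.a=0 A.b=0 C.a=1
A.a=0 A.b=0 C.a=2
A.a=0 A.b=1 C.a=1
A.a=0 A.b=1 C.a=2
A.a=1 A.b=1 C.a=1
A.a=1 A.b=1 C.a=2
A.a=2 A.b=0 C.a=1
A.a=2 A.b=0 C.a=2
A.a=2 A.b=1 C.a=1
A.a=2 A.b=1 C.a=2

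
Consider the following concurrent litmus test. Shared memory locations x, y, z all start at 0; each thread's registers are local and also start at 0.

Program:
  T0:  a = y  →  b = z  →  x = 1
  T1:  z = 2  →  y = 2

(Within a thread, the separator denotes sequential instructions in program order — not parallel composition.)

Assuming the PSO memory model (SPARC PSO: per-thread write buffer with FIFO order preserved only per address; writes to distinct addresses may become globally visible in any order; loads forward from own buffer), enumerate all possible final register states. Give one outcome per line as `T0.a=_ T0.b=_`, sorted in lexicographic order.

T0.a=0 T0.b=0
T0.a=0 T0.b=2
T0.a=2 T0.b=0
T0.a=2 T0.b=2

outcome vector order: (T0.a,T0.b)
|PSO outcomes| = 4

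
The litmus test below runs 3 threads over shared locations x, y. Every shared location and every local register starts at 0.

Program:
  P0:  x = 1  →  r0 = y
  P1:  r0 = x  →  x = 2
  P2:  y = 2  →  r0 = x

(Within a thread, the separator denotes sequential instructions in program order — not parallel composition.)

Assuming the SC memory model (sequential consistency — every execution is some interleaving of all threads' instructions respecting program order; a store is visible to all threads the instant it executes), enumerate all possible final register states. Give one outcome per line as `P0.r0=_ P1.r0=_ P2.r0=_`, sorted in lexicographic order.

outcome vector order: (P0.r0,P1.r0,P2.r0)
|SC outcomes| = 10

P0.r0=0 P1.r0=0 P2.r0=1
P0.r0=0 P1.r0=0 P2.r0=2
P0.r0=0 P1.r0=1 P2.r0=1
P0.r0=0 P1.r0=1 P2.r0=2
P0.r0=2 P1.r0=0 P2.r0=0
P0.r0=2 P1.r0=0 P2.r0=1
P0.r0=2 P1.r0=0 P2.r0=2
P0.r0=2 P1.r0=1 P2.r0=0
P0.r0=2 P1.r0=1 P2.r0=1
P0.r0=2 P1.r0=1 P2.r0=2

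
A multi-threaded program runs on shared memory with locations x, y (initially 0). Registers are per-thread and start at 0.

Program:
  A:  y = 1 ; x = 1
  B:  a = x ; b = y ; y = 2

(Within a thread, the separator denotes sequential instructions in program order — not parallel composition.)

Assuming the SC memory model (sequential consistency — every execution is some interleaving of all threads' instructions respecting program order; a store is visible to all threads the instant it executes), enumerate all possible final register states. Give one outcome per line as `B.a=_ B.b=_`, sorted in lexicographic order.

B.a=0 B.b=0
B.a=0 B.b=1
B.a=1 B.b=1

outcome vector order: (B.a,B.b)
|SC outcomes| = 3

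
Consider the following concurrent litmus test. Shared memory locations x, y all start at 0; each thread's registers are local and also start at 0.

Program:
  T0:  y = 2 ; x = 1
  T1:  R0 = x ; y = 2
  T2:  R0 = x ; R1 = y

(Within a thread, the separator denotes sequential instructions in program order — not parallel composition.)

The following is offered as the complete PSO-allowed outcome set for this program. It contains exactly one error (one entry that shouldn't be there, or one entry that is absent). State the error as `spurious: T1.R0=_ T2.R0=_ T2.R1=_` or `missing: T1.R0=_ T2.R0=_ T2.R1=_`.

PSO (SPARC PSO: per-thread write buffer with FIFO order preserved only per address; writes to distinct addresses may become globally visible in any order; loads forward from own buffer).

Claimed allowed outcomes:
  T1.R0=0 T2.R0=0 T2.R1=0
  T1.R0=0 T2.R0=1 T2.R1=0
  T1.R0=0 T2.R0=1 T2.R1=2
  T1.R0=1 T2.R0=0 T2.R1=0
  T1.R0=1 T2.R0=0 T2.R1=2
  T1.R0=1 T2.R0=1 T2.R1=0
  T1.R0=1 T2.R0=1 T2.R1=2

outcome vector order: (T1.R0,T2.R0,T2.R1)
under PSO → 0/0/0 0/0/2 0/1/0 0/1/2 1/0/0 1/0/2 1/1/0 1/1/2
PSO∖claimed = {0/0/2}

missing: T1.R0=0 T2.R0=0 T2.R1=2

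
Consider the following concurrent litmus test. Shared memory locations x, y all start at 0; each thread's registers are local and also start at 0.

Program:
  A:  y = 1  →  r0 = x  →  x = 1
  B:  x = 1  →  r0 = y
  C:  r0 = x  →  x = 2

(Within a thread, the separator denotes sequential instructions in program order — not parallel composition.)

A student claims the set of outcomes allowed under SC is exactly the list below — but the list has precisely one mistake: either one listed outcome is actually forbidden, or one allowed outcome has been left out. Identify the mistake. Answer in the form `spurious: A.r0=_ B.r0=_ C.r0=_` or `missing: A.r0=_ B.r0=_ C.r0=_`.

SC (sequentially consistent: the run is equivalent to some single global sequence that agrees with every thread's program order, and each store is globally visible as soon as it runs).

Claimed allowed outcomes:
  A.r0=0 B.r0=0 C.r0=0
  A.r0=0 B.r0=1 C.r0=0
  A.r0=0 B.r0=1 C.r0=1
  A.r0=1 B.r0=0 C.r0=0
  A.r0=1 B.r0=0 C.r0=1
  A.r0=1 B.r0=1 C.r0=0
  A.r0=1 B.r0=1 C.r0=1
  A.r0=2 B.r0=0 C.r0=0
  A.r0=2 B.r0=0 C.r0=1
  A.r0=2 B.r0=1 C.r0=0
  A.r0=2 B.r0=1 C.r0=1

outcome vector order: (A.r0,B.r0,C.r0)
under SC → <0 1 0>, <0 1 1>, <1 0 0>, <1 0 1>, <1 1 0>, <1 1 1>, <2 0 0>, <2 0 1>, <2 1 0>, <2 1 1>
claimed∖SC = {<0 0 0>}

spurious: A.r0=0 B.r0=0 C.r0=0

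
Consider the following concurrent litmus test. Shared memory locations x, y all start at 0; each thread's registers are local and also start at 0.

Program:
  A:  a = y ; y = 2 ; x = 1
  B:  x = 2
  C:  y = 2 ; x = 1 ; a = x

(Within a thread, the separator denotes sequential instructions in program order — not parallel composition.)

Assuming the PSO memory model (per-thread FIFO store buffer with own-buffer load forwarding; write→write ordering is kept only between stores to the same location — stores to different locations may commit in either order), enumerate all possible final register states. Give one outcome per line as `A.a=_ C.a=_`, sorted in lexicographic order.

A.a=0 C.a=1
A.a=0 C.a=2
A.a=2 C.a=1
A.a=2 C.a=2

outcome vector order: (A.a,C.a)
|PSO outcomes| = 4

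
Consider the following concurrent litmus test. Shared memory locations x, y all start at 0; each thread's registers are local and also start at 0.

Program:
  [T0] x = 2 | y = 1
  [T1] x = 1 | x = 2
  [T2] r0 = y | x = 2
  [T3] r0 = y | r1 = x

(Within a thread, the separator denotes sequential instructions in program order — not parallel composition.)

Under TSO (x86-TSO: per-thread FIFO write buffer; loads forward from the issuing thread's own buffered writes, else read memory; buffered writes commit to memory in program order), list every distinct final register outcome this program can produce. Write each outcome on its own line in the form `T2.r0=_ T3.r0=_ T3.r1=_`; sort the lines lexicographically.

outcome vector order: (T2.r0,T3.r0,T3.r1)
|TSO outcomes| = 10

T2.r0=0 T3.r0=0 T3.r1=0
T2.r0=0 T3.r0=0 T3.r1=1
T2.r0=0 T3.r0=0 T3.r1=2
T2.r0=0 T3.r0=1 T3.r1=1
T2.r0=0 T3.r0=1 T3.r1=2
T2.r0=1 T3.r0=0 T3.r1=0
T2.r0=1 T3.r0=0 T3.r1=1
T2.r0=1 T3.r0=0 T3.r1=2
T2.r0=1 T3.r0=1 T3.r1=1
T2.r0=1 T3.r0=1 T3.r1=2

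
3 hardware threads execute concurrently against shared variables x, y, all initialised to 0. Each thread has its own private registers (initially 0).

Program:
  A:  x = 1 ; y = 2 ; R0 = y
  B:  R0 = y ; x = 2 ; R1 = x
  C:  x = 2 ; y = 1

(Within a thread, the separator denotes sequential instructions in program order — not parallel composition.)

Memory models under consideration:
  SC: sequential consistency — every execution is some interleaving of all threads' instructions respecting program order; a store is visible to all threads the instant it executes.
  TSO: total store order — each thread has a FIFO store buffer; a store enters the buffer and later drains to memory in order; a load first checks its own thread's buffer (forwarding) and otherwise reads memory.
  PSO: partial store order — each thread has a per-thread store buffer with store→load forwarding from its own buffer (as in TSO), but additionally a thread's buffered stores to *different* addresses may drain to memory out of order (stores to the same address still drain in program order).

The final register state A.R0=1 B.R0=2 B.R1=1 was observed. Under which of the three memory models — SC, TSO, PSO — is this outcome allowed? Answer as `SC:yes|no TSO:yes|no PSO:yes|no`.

outcome vector order: (A.R0,B.R0,B.R1)
SC: 9 outcomes — {1/0/1 1/0/2 1/1/2 1/2/2 2/0/1 2/0/2 2/1/1 2/1/2 2/2/2}
TSO: 9 outcomes — {1/0/1 1/0/2 1/1/2 1/2/2 2/0/1 2/0/2 2/1/1 2/1/2 2/2/2}
PSO: 12 outcomes — {1/0/1 1/0/2 1/1/1 1/1/2 1/2/1 1/2/2 2/0/1 2/0/2 2/1/1 2/1/2 2/2/1 2/2/2}
target 1/2/1 ∈ {PSO}

SC:no TSO:no PSO:yes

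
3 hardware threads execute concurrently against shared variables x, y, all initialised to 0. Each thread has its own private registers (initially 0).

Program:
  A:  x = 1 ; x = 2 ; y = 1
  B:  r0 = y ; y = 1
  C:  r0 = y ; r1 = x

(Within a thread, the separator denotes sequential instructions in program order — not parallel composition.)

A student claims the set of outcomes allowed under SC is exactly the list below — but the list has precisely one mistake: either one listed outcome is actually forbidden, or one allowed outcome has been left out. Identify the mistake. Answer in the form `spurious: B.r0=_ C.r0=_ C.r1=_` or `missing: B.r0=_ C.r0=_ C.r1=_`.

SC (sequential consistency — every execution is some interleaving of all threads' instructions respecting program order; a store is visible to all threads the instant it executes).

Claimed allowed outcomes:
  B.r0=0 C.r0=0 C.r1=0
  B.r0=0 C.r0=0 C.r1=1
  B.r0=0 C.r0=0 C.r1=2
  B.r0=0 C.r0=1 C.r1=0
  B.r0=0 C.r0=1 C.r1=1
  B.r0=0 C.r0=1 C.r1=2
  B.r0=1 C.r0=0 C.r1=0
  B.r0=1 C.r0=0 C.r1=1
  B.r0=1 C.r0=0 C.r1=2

outcome vector order: (B.r0,C.r0,C.r1)
SC (10): 0/0/0, 0/0/1, 0/0/2, 0/1/0, 0/1/1, 0/1/2, 1/0/0, 1/0/1, 1/0/2, 1/1/2
SC∖claimed = {1/1/2}

missing: B.r0=1 C.r0=1 C.r1=2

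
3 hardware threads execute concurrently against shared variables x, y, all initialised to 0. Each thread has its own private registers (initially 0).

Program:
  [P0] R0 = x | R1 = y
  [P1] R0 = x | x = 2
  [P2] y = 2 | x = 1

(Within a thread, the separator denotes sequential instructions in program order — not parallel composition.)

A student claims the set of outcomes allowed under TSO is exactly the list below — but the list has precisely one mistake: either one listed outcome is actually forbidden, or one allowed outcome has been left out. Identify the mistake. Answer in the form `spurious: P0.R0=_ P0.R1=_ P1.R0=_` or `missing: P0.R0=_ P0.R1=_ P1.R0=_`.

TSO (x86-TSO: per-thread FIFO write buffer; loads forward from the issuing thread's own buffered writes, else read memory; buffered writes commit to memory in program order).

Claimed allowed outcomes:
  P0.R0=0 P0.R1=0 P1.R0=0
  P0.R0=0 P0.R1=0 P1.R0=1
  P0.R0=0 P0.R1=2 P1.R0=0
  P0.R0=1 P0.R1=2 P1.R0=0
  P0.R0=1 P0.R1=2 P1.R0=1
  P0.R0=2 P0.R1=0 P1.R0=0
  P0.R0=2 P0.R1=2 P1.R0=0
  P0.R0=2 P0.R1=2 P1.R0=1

outcome vector order: (P0.R0,P0.R1,P1.R0)
[TSO] allowed = {000; 001; 020; 021; 120; 121; 200; 220; 221}
TSO∖claimed = {021}

missing: P0.R0=0 P0.R1=2 P1.R0=1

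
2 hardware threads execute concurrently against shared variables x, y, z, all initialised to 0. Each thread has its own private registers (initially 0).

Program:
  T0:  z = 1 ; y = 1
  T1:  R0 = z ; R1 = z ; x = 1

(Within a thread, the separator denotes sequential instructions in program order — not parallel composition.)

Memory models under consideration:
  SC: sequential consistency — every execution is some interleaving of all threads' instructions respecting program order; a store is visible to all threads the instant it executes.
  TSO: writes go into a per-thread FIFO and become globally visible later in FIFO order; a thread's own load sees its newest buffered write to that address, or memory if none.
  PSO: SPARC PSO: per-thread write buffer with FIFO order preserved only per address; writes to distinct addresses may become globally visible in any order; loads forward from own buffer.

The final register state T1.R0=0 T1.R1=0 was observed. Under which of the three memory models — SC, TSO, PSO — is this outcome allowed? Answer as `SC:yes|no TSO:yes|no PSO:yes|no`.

SC:yes TSO:yes PSO:yes

outcome vector order: (T1.R0,T1.R1)
SC: 3 outcomes — {(0,0); (0,1); (1,1)}
TSO: 3 outcomes — {(0,0); (0,1); (1,1)}
PSO: 3 outcomes — {(0,0); (0,1); (1,1)}
target (0,0) ∈ {SC,TSO,PSO}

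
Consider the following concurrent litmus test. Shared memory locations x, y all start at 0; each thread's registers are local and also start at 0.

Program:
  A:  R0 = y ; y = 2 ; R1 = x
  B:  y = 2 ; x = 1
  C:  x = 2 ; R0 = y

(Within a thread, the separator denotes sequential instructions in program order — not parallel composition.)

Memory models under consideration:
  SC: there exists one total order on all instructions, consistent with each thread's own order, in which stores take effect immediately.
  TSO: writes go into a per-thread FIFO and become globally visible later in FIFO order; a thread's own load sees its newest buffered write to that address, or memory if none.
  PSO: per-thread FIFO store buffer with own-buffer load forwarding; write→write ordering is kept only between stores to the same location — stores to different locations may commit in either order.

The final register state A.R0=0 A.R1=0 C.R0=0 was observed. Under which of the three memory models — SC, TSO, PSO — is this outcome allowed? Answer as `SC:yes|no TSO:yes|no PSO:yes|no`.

SC:no TSO:yes PSO:yes

outcome vector order: (A.R0,A.R1,C.R0)
[SC] allowed = {<0 0 2> <0 1 0> <0 1 2> <0 2 0> <0 2 2> <2 0 2> <2 1 0> <2 1 2> <2 2 0> <2 2 2>}
[TSO] allowed = {<0 0 0> <0 0 2> <0 1 0> <0 1 2> <0 2 0> <0 2 2> <2 0 0> <2 0 2> <2 1 0> <2 1 2> <2 2 0> <2 2 2>}
[PSO] allowed = {<0 0 0> <0 0 2> <0 1 0> <0 1 2> <0 2 0> <0 2 2> <2 0 0> <2 0 2> <2 1 0> <2 1 2> <2 2 0> <2 2 2>}
target <0 0 0> ∈ {TSO,PSO}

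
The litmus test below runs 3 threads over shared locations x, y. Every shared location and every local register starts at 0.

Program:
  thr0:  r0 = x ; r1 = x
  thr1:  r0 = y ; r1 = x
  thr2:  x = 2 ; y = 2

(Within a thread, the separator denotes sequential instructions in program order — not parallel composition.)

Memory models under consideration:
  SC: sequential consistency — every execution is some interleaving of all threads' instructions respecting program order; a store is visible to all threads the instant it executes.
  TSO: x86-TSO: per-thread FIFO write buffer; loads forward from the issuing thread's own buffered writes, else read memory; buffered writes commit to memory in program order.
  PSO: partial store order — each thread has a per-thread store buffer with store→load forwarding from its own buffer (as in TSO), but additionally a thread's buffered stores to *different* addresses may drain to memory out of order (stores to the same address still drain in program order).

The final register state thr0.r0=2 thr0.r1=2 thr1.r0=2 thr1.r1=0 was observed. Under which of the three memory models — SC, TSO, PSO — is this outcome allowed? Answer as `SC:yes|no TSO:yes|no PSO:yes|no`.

outcome vector order: (thr0.r0,thr0.r1,thr1.r0,thr1.r1)
under SC → (0,0,0,0) (0,0,0,2) (0,0,2,2) (0,2,0,0) (0,2,0,2) (0,2,2,2) (2,2,0,0) (2,2,0,2) (2,2,2,2)
under TSO → (0,0,0,0) (0,0,0,2) (0,0,2,2) (0,2,0,0) (0,2,0,2) (0,2,2,2) (2,2,0,0) (2,2,0,2) (2,2,2,2)
under PSO → (0,0,0,0) (0,0,0,2) (0,0,2,0) (0,0,2,2) (0,2,0,0) (0,2,0,2) (0,2,2,0) (0,2,2,2) (2,2,0,0) (2,2,0,2) (2,2,2,0) (2,2,2,2)
target (2,2,2,0) ∈ {PSO}

SC:no TSO:no PSO:yes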